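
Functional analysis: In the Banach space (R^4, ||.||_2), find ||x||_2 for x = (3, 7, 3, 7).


The l^2 norm = (sum |x_i|^2)^(1/2)
Sum of 2th powers = 9 + 49 + 9 + 49 = 116
||x||_2 = (116)^(1/2) = 10.7703

10.7703


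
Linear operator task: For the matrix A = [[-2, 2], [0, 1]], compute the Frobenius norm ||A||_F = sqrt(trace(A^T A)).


||A||_F^2 = sum a_ij^2
= (-2)^2 + 2^2 + 0^2 + 1^2
= 4 + 4 + 0 + 1 = 9
||A||_F = sqrt(9) = 3.0000

3.0000


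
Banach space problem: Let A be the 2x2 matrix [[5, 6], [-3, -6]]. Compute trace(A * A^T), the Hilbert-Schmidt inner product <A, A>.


trace(A * A^T) = sum of squares of all entries
= 5^2 + 6^2 + (-3)^2 + (-6)^2
= 25 + 36 + 9 + 36
= 106

106


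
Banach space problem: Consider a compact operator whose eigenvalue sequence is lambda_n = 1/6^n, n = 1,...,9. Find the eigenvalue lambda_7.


The eigenvalue formula gives lambda_7 = 1/6^7
= 1/279936
= 3.5722e-06

3.5722e-06


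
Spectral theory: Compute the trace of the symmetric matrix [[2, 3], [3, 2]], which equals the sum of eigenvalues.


For a self-adjoint (symmetric) matrix, the eigenvalues are real.
The sum of eigenvalues equals the trace of the matrix.
trace = 2 + 2 = 4

4


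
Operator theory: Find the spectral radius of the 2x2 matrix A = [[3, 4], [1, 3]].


For a 2x2 matrix, eigenvalues satisfy lambda^2 - (trace)*lambda + det = 0
trace = 3 + 3 = 6
det = 3*3 - 4*1 = 5
discriminant = 6^2 - 4*(5) = 16
spectral radius = max |eigenvalue| = 5.0000

5.0000


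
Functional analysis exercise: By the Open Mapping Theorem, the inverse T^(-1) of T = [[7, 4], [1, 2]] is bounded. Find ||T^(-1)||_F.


det(T) = 7*2 - 4*1 = 10
T^(-1) = (1/10) * [[2, -4], [-1, 7]] = [[0.2000, -0.4000], [-0.1000, 0.7000]]
||T^(-1)||_F^2 = 0.2000^2 + (-0.4000)^2 + (-0.1000)^2 + 0.7000^2 = 0.7000
||T^(-1)||_F = sqrt(0.7000) = 0.8367

0.8367


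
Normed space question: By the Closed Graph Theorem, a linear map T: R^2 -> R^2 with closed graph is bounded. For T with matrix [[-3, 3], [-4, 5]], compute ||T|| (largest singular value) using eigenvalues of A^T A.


A^T A = [[25, -29], [-29, 34]]
trace(A^T A) = 59, det(A^T A) = 9
discriminant = 59^2 - 4*9 = 3445
Largest eigenvalue of A^T A = (trace + sqrt(disc))/2 = 58.8471
||T|| = sqrt(58.8471) = 7.6712

7.6712


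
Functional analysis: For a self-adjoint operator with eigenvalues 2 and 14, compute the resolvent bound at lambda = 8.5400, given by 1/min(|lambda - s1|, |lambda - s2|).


dist(8.5400, {2, 14}) = min(|8.5400 - 2|, |8.5400 - 14|)
= min(6.5400, 5.4600) = 5.4600
Resolvent bound = 1/5.4600 = 0.1832

0.1832


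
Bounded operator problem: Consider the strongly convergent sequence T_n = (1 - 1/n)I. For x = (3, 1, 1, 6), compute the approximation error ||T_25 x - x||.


T_25 x - x = (1 - 1/25)x - x = -x/25
||x|| = sqrt(47) = 6.8557
||T_25 x - x|| = ||x||/25 = 6.8557/25 = 0.2742

0.2742


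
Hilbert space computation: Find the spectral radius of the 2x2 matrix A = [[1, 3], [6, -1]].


For a 2x2 matrix, eigenvalues satisfy lambda^2 - (trace)*lambda + det = 0
trace = 1 + -1 = 0
det = 1*-1 - 3*6 = -19
discriminant = 0^2 - 4*(-19) = 76
spectral radius = max |eigenvalue| = 4.3589

4.3589


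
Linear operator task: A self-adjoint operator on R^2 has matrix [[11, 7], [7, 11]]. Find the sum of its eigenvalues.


For a self-adjoint (symmetric) matrix, the eigenvalues are real.
The sum of eigenvalues equals the trace of the matrix.
trace = 11 + 11 = 22

22


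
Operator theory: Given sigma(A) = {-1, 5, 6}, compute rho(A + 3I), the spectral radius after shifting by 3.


Spectrum of A + 3I = {2, 8, 9}
Spectral radius = max |lambda| over the shifted spectrum
= max(2, 8, 9) = 9

9


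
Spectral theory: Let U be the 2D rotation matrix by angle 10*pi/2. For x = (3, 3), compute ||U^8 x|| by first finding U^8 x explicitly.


U is a rotation by theta = 10*pi/2
U^8 = rotation by 8*theta = 80*pi/2 = 0*pi/2 (mod 2*pi)
cos(0*pi/2) = 1.0000, sin(0*pi/2) = 0.0000
U^8 x = (1.0000 * 3 - 0.0000 * 3, 0.0000 * 3 + 1.0000 * 3)
= (3.0000, 3.0000)
||U^8 x|| = sqrt(3.0000^2 + 3.0000^2) = sqrt(18.0000) = 4.2426

4.2426


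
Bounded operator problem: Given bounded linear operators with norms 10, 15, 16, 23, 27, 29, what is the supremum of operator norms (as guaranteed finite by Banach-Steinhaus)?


By the Uniform Boundedness Principle, the supremum of norms is finite.
sup_k ||T_k|| = max(10, 15, 16, 23, 27, 29) = 29

29


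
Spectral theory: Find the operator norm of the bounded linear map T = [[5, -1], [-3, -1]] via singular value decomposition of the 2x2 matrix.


A^T A = [[34, -2], [-2, 2]]
trace(A^T A) = 36, det(A^T A) = 64
discriminant = 36^2 - 4*64 = 1040
Largest eigenvalue of A^T A = (trace + sqrt(disc))/2 = 34.1245
||T|| = sqrt(34.1245) = 5.8416

5.8416


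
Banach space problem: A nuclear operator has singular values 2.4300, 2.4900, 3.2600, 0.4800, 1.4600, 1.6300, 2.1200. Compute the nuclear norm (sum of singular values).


The nuclear norm is the sum of all singular values.
||T||_1 = 2.4300 + 2.4900 + 3.2600 + 0.4800 + 1.4600 + 1.6300 + 2.1200
= 13.8700

13.8700


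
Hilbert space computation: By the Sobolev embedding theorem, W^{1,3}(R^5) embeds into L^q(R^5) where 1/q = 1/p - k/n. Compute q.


Using the Sobolev embedding formula: 1/q = 1/p - k/n
1/q = 1/3 - 1/5 = 2/15
q = 1/(2/15) = 15/2 = 7.5000

7.5000


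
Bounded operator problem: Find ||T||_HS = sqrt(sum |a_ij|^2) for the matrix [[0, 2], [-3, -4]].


The Hilbert-Schmidt norm is sqrt(sum of squares of all entries).
Sum of squares = 0^2 + 2^2 + (-3)^2 + (-4)^2
= 0 + 4 + 9 + 16 = 29
||T||_HS = sqrt(29) = 5.3852

5.3852


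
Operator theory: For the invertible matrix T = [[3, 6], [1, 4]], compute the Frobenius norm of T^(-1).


det(T) = 3*4 - 6*1 = 6
T^(-1) = (1/6) * [[4, -6], [-1, 3]] = [[0.6667, -1.0000], [-0.1667, 0.5000]]
||T^(-1)||_F^2 = 0.6667^2 + (-1.0000)^2 + (-0.1667)^2 + 0.5000^2 = 1.7222
||T^(-1)||_F = sqrt(1.7222) = 1.3123

1.3123


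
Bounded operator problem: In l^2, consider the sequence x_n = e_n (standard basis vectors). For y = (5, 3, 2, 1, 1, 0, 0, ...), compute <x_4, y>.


x_4 = e_4 is the standard basis vector with 1 in position 4.
<x_4, y> = y_4 = 1
As n -> infinity, <x_n, y> -> 0, confirming weak convergence of (x_n) to 0.

1


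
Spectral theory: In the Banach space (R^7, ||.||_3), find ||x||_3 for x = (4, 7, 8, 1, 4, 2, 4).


The l^3 norm = (sum |x_i|^3)^(1/3)
Sum of 3th powers = 64 + 343 + 512 + 1 + 64 + 8 + 64 = 1056
||x||_3 = (1056)^(1/3) = 10.1833

10.1833


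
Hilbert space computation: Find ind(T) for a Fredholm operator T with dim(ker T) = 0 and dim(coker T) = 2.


The Fredholm index is defined as ind(T) = dim(ker T) - dim(coker T)
= 0 - 2
= -2

-2


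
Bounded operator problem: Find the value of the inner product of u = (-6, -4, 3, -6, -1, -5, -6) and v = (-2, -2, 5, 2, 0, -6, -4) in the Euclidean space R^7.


Computing the standard inner product <u, v> = sum u_i * v_i
= -6*-2 + -4*-2 + 3*5 + -6*2 + -1*0 + -5*-6 + -6*-4
= 12 + 8 + 15 + -12 + 0 + 30 + 24
= 77

77


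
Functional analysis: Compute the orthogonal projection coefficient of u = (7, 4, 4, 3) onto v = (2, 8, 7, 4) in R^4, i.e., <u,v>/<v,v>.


Computing <u,v> = 7*2 + 4*8 + 4*7 + 3*4 = 86
Computing <v,v> = 2^2 + 8^2 + 7^2 + 4^2 = 133
Projection coefficient = 86/133 = 0.6466

0.6466


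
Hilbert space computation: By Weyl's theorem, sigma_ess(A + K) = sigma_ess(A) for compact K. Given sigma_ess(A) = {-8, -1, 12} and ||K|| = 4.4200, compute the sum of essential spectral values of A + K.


By Weyl's theorem, the essential spectrum is invariant under compact perturbations.
sigma_ess(A + K) = sigma_ess(A) = {-8, -1, 12}
Sum = -8 + -1 + 12 = 3

3


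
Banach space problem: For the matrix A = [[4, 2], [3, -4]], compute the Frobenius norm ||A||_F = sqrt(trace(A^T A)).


||A||_F^2 = sum a_ij^2
= 4^2 + 2^2 + 3^2 + (-4)^2
= 16 + 4 + 9 + 16 = 45
||A||_F = sqrt(45) = 6.7082

6.7082


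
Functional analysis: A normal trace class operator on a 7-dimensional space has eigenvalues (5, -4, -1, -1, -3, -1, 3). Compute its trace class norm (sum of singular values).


For a normal operator, singular values equal |eigenvalues|.
Trace norm = sum |lambda_i| = 5 + 4 + 1 + 1 + 3 + 1 + 3
= 18

18


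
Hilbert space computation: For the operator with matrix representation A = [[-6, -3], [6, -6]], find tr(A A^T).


trace(A * A^T) = sum of squares of all entries
= (-6)^2 + (-3)^2 + 6^2 + (-6)^2
= 36 + 9 + 36 + 36
= 117

117


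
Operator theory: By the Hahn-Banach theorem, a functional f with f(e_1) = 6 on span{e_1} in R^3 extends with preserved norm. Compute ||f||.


The norm of f is given by ||f|| = sup_{||x||=1} |f(x)|.
On span{e_1}, ||e_1|| = 1, so ||f|| = |f(e_1)| / ||e_1||
= |6| / 1 = 6.0000

6.0000


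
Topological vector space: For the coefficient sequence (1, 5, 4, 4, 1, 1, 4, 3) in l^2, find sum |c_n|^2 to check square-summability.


sum |c_n|^2 = 1^2 + 5^2 + 4^2 + 4^2 + 1^2 + 1^2 + 4^2 + 3^2
= 1 + 25 + 16 + 16 + 1 + 1 + 16 + 9
= 85

85


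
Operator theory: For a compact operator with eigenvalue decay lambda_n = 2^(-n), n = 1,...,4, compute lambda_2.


The eigenvalue formula gives lambda_2 = 1/2^2
= 1/4
= 0.2500

0.2500


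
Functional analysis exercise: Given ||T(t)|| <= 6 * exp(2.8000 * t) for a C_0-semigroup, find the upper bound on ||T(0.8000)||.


||T(0.8000)|| <= 6 * exp(2.8000 * 0.8000)
= 6 * exp(2.2400)
= 6 * 9.3933
= 56.3600

56.3600


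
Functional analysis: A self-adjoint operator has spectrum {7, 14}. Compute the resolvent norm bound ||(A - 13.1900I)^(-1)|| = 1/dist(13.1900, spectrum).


dist(13.1900, {7, 14}) = min(|13.1900 - 7|, |13.1900 - 14|)
= min(6.1900, 0.8100) = 0.8100
Resolvent bound = 1/0.8100 = 1.2346

1.2346


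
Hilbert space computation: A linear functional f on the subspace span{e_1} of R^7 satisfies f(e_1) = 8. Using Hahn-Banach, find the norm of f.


The norm of f is given by ||f|| = sup_{||x||=1} |f(x)|.
On span{e_1}, ||e_1|| = 1, so ||f|| = |f(e_1)| / ||e_1||
= |8| / 1 = 8.0000

8.0000


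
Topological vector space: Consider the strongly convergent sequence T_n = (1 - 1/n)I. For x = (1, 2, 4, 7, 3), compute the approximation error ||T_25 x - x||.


T_25 x - x = (1 - 1/25)x - x = -x/25
||x|| = sqrt(79) = 8.8882
||T_25 x - x|| = ||x||/25 = 8.8882/25 = 0.3555

0.3555


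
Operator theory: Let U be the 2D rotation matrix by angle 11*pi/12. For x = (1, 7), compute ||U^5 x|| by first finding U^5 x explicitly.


U is a rotation by theta = 11*pi/12
U^5 = rotation by 5*theta = 55*pi/12 = 7*pi/12 (mod 2*pi)
cos(7*pi/12) = -0.2588, sin(7*pi/12) = 0.9659
U^5 x = (-0.2588 * 1 - 0.9659 * 7, 0.9659 * 1 + -0.2588 * 7)
= (-7.0203, -0.8458)
||U^5 x|| = sqrt((-7.0203)^2 + (-0.8458)^2) = sqrt(50.0000) = 7.0711

7.0711


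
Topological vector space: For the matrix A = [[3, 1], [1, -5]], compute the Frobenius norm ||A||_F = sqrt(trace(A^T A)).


||A||_F^2 = sum a_ij^2
= 3^2 + 1^2 + 1^2 + (-5)^2
= 9 + 1 + 1 + 25 = 36
||A||_F = sqrt(36) = 6.0000

6.0000


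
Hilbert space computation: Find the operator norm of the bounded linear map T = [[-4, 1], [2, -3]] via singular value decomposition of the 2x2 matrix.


A^T A = [[20, -10], [-10, 10]]
trace(A^T A) = 30, det(A^T A) = 100
discriminant = 30^2 - 4*100 = 500
Largest eigenvalue of A^T A = (trace + sqrt(disc))/2 = 26.1803
||T|| = sqrt(26.1803) = 5.1167

5.1167


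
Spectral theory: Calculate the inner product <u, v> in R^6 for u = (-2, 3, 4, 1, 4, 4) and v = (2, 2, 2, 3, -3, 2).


Computing the standard inner product <u, v> = sum u_i * v_i
= -2*2 + 3*2 + 4*2 + 1*3 + 4*-3 + 4*2
= -4 + 6 + 8 + 3 + -12 + 8
= 9

9


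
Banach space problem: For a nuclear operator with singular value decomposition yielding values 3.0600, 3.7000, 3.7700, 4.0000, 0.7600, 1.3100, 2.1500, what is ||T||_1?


The nuclear norm is the sum of all singular values.
||T||_1 = 3.0600 + 3.7000 + 3.7700 + 4.0000 + 0.7600 + 1.3100 + 2.1500
= 18.7500

18.7500


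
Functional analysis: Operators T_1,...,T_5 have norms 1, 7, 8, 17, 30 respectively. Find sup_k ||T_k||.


By the Uniform Boundedness Principle, the supremum of norms is finite.
sup_k ||T_k|| = max(1, 7, 8, 17, 30) = 30

30


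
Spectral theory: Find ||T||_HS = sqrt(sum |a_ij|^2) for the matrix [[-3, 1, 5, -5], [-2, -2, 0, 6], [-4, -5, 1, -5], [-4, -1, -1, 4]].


The Hilbert-Schmidt norm is sqrt(sum of squares of all entries).
Sum of squares = (-3)^2 + 1^2 + 5^2 + (-5)^2 + (-2)^2 + (-2)^2 + 0^2 + 6^2 + (-4)^2 + (-5)^2 + 1^2 + (-5)^2 + (-4)^2 + (-1)^2 + (-1)^2 + 4^2
= 9 + 1 + 25 + 25 + 4 + 4 + 0 + 36 + 16 + 25 + 1 + 25 + 16 + 1 + 1 + 16 = 205
||T||_HS = sqrt(205) = 14.3178

14.3178


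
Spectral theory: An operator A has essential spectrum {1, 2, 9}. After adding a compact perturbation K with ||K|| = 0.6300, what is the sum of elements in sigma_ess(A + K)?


By Weyl's theorem, the essential spectrum is invariant under compact perturbations.
sigma_ess(A + K) = sigma_ess(A) = {1, 2, 9}
Sum = 1 + 2 + 9 = 12

12


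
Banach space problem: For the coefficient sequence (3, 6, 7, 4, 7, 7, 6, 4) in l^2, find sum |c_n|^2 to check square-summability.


sum |c_n|^2 = 3^2 + 6^2 + 7^2 + 4^2 + 7^2 + 7^2 + 6^2 + 4^2
= 9 + 36 + 49 + 16 + 49 + 49 + 36 + 16
= 260

260


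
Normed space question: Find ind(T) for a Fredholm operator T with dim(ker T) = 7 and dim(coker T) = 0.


The Fredholm index is defined as ind(T) = dim(ker T) - dim(coker T)
= 7 - 0
= 7

7


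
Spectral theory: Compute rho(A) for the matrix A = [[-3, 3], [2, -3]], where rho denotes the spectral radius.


For a 2x2 matrix, eigenvalues satisfy lambda^2 - (trace)*lambda + det = 0
trace = -3 + -3 = -6
det = -3*-3 - 3*2 = 3
discriminant = (-6)^2 - 4*(3) = 24
spectral radius = max |eigenvalue| = 5.4495

5.4495


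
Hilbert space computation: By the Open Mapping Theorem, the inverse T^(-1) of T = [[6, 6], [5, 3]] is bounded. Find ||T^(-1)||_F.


det(T) = 6*3 - 6*5 = -12
T^(-1) = (1/-12) * [[3, -6], [-5, 6]] = [[-0.2500, 0.5000], [0.4167, -0.5000]]
||T^(-1)||_F^2 = (-0.2500)^2 + 0.5000^2 + 0.4167^2 + (-0.5000)^2 = 0.7361
||T^(-1)||_F = sqrt(0.7361) = 0.8580

0.8580


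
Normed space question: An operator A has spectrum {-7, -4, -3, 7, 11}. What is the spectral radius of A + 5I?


Spectrum of A + 5I = {-2, 1, 2, 12, 16}
Spectral radius = max |lambda| over the shifted spectrum
= max(2, 1, 2, 12, 16) = 16

16


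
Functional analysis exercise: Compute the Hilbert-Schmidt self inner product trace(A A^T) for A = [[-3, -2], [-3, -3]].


trace(A * A^T) = sum of squares of all entries
= (-3)^2 + (-2)^2 + (-3)^2 + (-3)^2
= 9 + 4 + 9 + 9
= 31

31


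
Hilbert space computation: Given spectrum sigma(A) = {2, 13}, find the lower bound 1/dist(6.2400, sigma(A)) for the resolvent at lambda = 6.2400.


dist(6.2400, {2, 13}) = min(|6.2400 - 2|, |6.2400 - 13|)
= min(4.2400, 6.7600) = 4.2400
Resolvent bound = 1/4.2400 = 0.2358

0.2358


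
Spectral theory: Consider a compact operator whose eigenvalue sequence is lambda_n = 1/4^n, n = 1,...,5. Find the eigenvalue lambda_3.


The eigenvalue formula gives lambda_3 = 1/4^3
= 1/64
= 0.0156

0.0156


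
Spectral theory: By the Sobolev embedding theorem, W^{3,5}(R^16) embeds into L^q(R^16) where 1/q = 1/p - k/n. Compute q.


Using the Sobolev embedding formula: 1/q = 1/p - k/n
1/q = 1/5 - 3/16 = 1/80
q = 1/(1/80) = 80

80.0000


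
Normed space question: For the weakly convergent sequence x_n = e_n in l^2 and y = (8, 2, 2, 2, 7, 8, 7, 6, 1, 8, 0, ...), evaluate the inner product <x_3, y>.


x_3 = e_3 is the standard basis vector with 1 in position 3.
<x_3, y> = y_3 = 2
As n -> infinity, <x_n, y> -> 0, confirming weak convergence of (x_n) to 0.

2


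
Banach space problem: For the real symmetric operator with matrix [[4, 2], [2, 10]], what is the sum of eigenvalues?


For a self-adjoint (symmetric) matrix, the eigenvalues are real.
The sum of eigenvalues equals the trace of the matrix.
trace = 4 + 10 = 14

14


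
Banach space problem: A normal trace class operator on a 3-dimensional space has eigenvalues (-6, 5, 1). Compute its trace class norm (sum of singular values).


For a normal operator, singular values equal |eigenvalues|.
Trace norm = sum |lambda_i| = 6 + 5 + 1
= 12

12


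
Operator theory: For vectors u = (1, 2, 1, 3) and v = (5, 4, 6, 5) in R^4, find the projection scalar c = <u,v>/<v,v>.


Computing <u,v> = 1*5 + 2*4 + 1*6 + 3*5 = 34
Computing <v,v> = 5^2 + 4^2 + 6^2 + 5^2 = 102
Projection coefficient = 34/102 = 0.3333

0.3333


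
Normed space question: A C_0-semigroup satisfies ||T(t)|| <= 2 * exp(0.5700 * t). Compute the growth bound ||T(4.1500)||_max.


||T(4.1500)|| <= 2 * exp(0.5700 * 4.1500)
= 2 * exp(2.3655)
= 2 * 10.6494
= 21.2987

21.2987


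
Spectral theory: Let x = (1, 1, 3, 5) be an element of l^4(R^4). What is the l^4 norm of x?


The l^4 norm = (sum |x_i|^4)^(1/4)
Sum of 4th powers = 1 + 1 + 81 + 625 = 708
||x||_4 = (708)^(1/4) = 5.1583

5.1583


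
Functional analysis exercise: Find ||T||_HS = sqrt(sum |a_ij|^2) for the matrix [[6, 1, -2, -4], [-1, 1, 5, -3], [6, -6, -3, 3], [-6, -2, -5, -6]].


The Hilbert-Schmidt norm is sqrt(sum of squares of all entries).
Sum of squares = 6^2 + 1^2 + (-2)^2 + (-4)^2 + (-1)^2 + 1^2 + 5^2 + (-3)^2 + 6^2 + (-6)^2 + (-3)^2 + 3^2 + (-6)^2 + (-2)^2 + (-5)^2 + (-6)^2
= 36 + 1 + 4 + 16 + 1 + 1 + 25 + 9 + 36 + 36 + 9 + 9 + 36 + 4 + 25 + 36 = 284
||T||_HS = sqrt(284) = 16.8523

16.8523


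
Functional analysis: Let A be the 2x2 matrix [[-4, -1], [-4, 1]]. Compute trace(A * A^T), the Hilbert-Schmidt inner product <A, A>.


trace(A * A^T) = sum of squares of all entries
= (-4)^2 + (-1)^2 + (-4)^2 + 1^2
= 16 + 1 + 16 + 1
= 34

34


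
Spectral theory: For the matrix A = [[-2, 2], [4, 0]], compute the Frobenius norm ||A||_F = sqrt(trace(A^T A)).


||A||_F^2 = sum a_ij^2
= (-2)^2 + 2^2 + 4^2 + 0^2
= 4 + 4 + 16 + 0 = 24
||A||_F = sqrt(24) = 4.8990

4.8990


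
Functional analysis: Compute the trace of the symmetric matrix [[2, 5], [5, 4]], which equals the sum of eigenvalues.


For a self-adjoint (symmetric) matrix, the eigenvalues are real.
The sum of eigenvalues equals the trace of the matrix.
trace = 2 + 4 = 6

6


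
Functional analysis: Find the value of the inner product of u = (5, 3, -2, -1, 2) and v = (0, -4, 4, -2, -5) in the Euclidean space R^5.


Computing the standard inner product <u, v> = sum u_i * v_i
= 5*0 + 3*-4 + -2*4 + -1*-2 + 2*-5
= 0 + -12 + -8 + 2 + -10
= -28

-28


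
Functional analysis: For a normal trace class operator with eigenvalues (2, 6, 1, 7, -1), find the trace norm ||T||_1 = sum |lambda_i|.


For a normal operator, singular values equal |eigenvalues|.
Trace norm = sum |lambda_i| = 2 + 6 + 1 + 7 + 1
= 17

17


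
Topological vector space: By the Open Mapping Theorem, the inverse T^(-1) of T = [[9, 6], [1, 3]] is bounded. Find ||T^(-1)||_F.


det(T) = 9*3 - 6*1 = 21
T^(-1) = (1/21) * [[3, -6], [-1, 9]] = [[0.1429, -0.2857], [-0.0476, 0.4286]]
||T^(-1)||_F^2 = 0.1429^2 + (-0.2857)^2 + (-0.0476)^2 + 0.4286^2 = 0.2880
||T^(-1)||_F = sqrt(0.2880) = 0.5366

0.5366


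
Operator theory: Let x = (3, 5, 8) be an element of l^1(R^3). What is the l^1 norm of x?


The l^1 norm equals the sum of absolute values of all components.
||x||_1 = 3 + 5 + 8
= 16

16.0000


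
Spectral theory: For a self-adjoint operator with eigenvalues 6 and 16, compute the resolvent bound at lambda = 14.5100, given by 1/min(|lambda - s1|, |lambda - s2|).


dist(14.5100, {6, 16}) = min(|14.5100 - 6|, |14.5100 - 16|)
= min(8.5100, 1.4900) = 1.4900
Resolvent bound = 1/1.4900 = 0.6711

0.6711


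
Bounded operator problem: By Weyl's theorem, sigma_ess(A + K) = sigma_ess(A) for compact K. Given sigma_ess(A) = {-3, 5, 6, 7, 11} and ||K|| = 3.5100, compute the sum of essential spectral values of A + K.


By Weyl's theorem, the essential spectrum is invariant under compact perturbations.
sigma_ess(A + K) = sigma_ess(A) = {-3, 5, 6, 7, 11}
Sum = -3 + 5 + 6 + 7 + 11 = 26

26


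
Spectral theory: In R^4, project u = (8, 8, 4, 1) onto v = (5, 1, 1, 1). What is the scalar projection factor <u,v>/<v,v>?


Computing <u,v> = 8*5 + 8*1 + 4*1 + 1*1 = 53
Computing <v,v> = 5^2 + 1^2 + 1^2 + 1^2 = 28
Projection coefficient = 53/28 = 1.8929

1.8929


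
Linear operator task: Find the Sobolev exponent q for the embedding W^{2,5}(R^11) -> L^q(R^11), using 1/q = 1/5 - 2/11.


Using the Sobolev embedding formula: 1/q = 1/p - k/n
1/q = 1/5 - 2/11 = 1/55
q = 1/(1/55) = 55

55.0000


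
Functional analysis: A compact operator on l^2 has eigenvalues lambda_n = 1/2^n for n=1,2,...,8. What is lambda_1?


The eigenvalue formula gives lambda_1 = 1/2^1
= 1/2
= 0.5000

0.5000


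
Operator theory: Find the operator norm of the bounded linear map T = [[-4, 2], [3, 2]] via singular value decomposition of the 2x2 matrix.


A^T A = [[25, -2], [-2, 8]]
trace(A^T A) = 33, det(A^T A) = 196
discriminant = 33^2 - 4*196 = 305
Largest eigenvalue of A^T A = (trace + sqrt(disc))/2 = 25.2321
||T|| = sqrt(25.2321) = 5.0232

5.0232


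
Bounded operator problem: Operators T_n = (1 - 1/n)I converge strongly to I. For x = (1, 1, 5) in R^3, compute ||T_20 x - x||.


T_20 x - x = (1 - 1/20)x - x = -x/20
||x|| = sqrt(27) = 5.1962
||T_20 x - x|| = ||x||/20 = 5.1962/20 = 0.2598

0.2598


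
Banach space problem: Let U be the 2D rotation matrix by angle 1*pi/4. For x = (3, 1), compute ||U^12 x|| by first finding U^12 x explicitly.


U is a rotation by theta = 1*pi/4
U^12 = rotation by 12*theta = 12*pi/4 = 4*pi/4 (mod 2*pi)
cos(4*pi/4) = -1.0000, sin(4*pi/4) = 0.0000
U^12 x = (-1.0000 * 3 - 0.0000 * 1, 0.0000 * 3 + -1.0000 * 1)
= (-3.0000, -1.0000)
||U^12 x|| = sqrt((-3.0000)^2 + (-1.0000)^2) = sqrt(10.0000) = 3.1623

3.1623


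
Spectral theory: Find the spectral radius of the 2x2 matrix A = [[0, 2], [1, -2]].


For a 2x2 matrix, eigenvalues satisfy lambda^2 - (trace)*lambda + det = 0
trace = 0 + -2 = -2
det = 0*-2 - 2*1 = -2
discriminant = (-2)^2 - 4*(-2) = 12
spectral radius = max |eigenvalue| = 2.7321

2.7321


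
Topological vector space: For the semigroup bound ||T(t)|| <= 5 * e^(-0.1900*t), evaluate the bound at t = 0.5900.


||T(0.5900)|| <= 5 * exp(-0.1900 * 0.5900)
= 5 * exp(-0.1121)
= 5 * 0.8940
= 4.4698

4.4698


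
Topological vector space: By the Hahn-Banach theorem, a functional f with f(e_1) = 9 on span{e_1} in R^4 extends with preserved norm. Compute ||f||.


The norm of f is given by ||f|| = sup_{||x||=1} |f(x)|.
On span{e_1}, ||e_1|| = 1, so ||f|| = |f(e_1)| / ||e_1||
= |9| / 1 = 9.0000

9.0000


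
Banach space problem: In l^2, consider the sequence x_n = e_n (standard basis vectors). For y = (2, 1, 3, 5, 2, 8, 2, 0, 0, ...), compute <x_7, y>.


x_7 = e_7 is the standard basis vector with 1 in position 7.
<x_7, y> = y_7 = 2
As n -> infinity, <x_n, y> -> 0, confirming weak convergence of (x_n) to 0.

2


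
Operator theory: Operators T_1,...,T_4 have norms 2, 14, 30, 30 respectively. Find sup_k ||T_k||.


By the Uniform Boundedness Principle, the supremum of norms is finite.
sup_k ||T_k|| = max(2, 14, 30, 30) = 30

30


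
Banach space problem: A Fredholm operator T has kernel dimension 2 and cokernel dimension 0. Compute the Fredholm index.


The Fredholm index is defined as ind(T) = dim(ker T) - dim(coker T)
= 2 - 0
= 2

2


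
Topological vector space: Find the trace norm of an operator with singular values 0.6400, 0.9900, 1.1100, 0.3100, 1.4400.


The nuclear norm is the sum of all singular values.
||T||_1 = 0.6400 + 0.9900 + 1.1100 + 0.3100 + 1.4400
= 4.4900

4.4900


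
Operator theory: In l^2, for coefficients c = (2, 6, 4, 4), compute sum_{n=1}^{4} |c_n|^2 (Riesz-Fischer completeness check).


sum |c_n|^2 = 2^2 + 6^2 + 4^2 + 4^2
= 4 + 36 + 16 + 16
= 72

72


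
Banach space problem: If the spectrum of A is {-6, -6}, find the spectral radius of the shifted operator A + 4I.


Spectrum of A + 4I = {-2, -2}
Spectral radius = max |lambda| over the shifted spectrum
= max(2, 2) = 2

2


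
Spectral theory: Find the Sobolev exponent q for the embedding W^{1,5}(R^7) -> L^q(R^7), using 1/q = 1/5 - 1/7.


Using the Sobolev embedding formula: 1/q = 1/p - k/n
1/q = 1/5 - 1/7 = 2/35
q = 1/(2/35) = 35/2 = 17.5000

17.5000


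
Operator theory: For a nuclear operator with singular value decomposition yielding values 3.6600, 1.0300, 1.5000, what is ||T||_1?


The nuclear norm is the sum of all singular values.
||T||_1 = 3.6600 + 1.0300 + 1.5000
= 6.1900

6.1900


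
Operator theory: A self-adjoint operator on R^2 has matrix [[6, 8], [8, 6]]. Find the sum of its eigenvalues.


For a self-adjoint (symmetric) matrix, the eigenvalues are real.
The sum of eigenvalues equals the trace of the matrix.
trace = 6 + 6 = 12

12


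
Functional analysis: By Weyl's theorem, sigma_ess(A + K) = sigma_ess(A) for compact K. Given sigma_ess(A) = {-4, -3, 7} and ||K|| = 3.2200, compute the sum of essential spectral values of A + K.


By Weyl's theorem, the essential spectrum is invariant under compact perturbations.
sigma_ess(A + K) = sigma_ess(A) = {-4, -3, 7}
Sum = -4 + -3 + 7 = 0

0


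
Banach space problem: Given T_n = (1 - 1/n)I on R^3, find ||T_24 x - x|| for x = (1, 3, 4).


T_24 x - x = (1 - 1/24)x - x = -x/24
||x|| = sqrt(26) = 5.0990
||T_24 x - x|| = ||x||/24 = 5.0990/24 = 0.2125

0.2125


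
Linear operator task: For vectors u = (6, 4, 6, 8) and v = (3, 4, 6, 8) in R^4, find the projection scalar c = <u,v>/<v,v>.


Computing <u,v> = 6*3 + 4*4 + 6*6 + 8*8 = 134
Computing <v,v> = 3^2 + 4^2 + 6^2 + 8^2 = 125
Projection coefficient = 134/125 = 1.0720

1.0720


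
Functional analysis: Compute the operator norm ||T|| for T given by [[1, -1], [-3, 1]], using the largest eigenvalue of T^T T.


A^T A = [[10, -4], [-4, 2]]
trace(A^T A) = 12, det(A^T A) = 4
discriminant = 12^2 - 4*4 = 128
Largest eigenvalue of A^T A = (trace + sqrt(disc))/2 = 11.6569
||T|| = sqrt(11.6569) = 3.4142

3.4142


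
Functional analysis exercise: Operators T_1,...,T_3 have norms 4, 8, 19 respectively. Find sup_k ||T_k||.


By the Uniform Boundedness Principle, the supremum of norms is finite.
sup_k ||T_k|| = max(4, 8, 19) = 19

19


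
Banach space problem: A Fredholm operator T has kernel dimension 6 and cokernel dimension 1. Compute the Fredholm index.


The Fredholm index is defined as ind(T) = dim(ker T) - dim(coker T)
= 6 - 1
= 5

5


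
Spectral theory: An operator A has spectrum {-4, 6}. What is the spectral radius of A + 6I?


Spectrum of A + 6I = {2, 12}
Spectral radius = max |lambda| over the shifted spectrum
= max(2, 12) = 12

12


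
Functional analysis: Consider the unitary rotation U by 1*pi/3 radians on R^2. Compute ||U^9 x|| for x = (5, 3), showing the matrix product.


U is a rotation by theta = 1*pi/3
U^9 = rotation by 9*theta = 9*pi/3 = 3*pi/3 (mod 2*pi)
cos(3*pi/3) = -1.0000, sin(3*pi/3) = 0.0000
U^9 x = (-1.0000 * 5 - 0.0000 * 3, 0.0000 * 5 + -1.0000 * 3)
= (-5.0000, -3.0000)
||U^9 x|| = sqrt((-5.0000)^2 + (-3.0000)^2) = sqrt(34.0000) = 5.8310

5.8310


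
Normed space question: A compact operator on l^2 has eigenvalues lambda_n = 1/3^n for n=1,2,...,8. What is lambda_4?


The eigenvalue formula gives lambda_4 = 1/3^4
= 1/81
= 0.0123

0.0123


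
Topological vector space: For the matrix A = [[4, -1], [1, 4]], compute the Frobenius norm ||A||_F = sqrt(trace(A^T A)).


||A||_F^2 = sum a_ij^2
= 4^2 + (-1)^2 + 1^2 + 4^2
= 16 + 1 + 1 + 16 = 34
||A||_F = sqrt(34) = 5.8310

5.8310


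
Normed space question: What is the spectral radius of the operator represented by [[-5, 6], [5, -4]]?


For a 2x2 matrix, eigenvalues satisfy lambda^2 - (trace)*lambda + det = 0
trace = -5 + -4 = -9
det = -5*-4 - 6*5 = -10
discriminant = (-9)^2 - 4*(-10) = 121
spectral radius = max |eigenvalue| = 10.0000

10.0000


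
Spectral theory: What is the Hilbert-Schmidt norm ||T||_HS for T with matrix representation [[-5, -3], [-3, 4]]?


The Hilbert-Schmidt norm is sqrt(sum of squares of all entries).
Sum of squares = (-5)^2 + (-3)^2 + (-3)^2 + 4^2
= 25 + 9 + 9 + 16 = 59
||T||_HS = sqrt(59) = 7.6811

7.6811


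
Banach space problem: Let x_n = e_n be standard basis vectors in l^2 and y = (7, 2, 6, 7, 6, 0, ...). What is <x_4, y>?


x_4 = e_4 is the standard basis vector with 1 in position 4.
<x_4, y> = y_4 = 7
As n -> infinity, <x_n, y> -> 0, confirming weak convergence of (x_n) to 0.

7


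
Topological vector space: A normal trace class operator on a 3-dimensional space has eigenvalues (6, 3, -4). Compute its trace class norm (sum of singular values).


For a normal operator, singular values equal |eigenvalues|.
Trace norm = sum |lambda_i| = 6 + 3 + 4
= 13

13


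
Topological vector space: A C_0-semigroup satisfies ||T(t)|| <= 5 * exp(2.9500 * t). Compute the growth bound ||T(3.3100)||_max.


||T(3.3100)|| <= 5 * exp(2.9500 * 3.3100)
= 5 * exp(9.7645)
= 5 * 17404.7772
= 87023.8861

87023.8861


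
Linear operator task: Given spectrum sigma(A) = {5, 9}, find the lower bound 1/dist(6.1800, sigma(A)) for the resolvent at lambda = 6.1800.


dist(6.1800, {5, 9}) = min(|6.1800 - 5|, |6.1800 - 9|)
= min(1.1800, 2.8200) = 1.1800
Resolvent bound = 1/1.1800 = 0.8475

0.8475


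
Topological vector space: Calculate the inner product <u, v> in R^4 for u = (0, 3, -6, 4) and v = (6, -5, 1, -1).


Computing the standard inner product <u, v> = sum u_i * v_i
= 0*6 + 3*-5 + -6*1 + 4*-1
= 0 + -15 + -6 + -4
= -25

-25


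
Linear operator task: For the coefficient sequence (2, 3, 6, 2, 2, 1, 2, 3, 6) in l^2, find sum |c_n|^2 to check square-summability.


sum |c_n|^2 = 2^2 + 3^2 + 6^2 + 2^2 + 2^2 + 1^2 + 2^2 + 3^2 + 6^2
= 4 + 9 + 36 + 4 + 4 + 1 + 4 + 9 + 36
= 107

107


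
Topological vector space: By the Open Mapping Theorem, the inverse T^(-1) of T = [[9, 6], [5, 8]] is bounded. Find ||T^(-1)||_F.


det(T) = 9*8 - 6*5 = 42
T^(-1) = (1/42) * [[8, -6], [-5, 9]] = [[0.1905, -0.1429], [-0.1190, 0.2143]]
||T^(-1)||_F^2 = 0.1905^2 + (-0.1429)^2 + (-0.1190)^2 + 0.2143^2 = 0.1168
||T^(-1)||_F = sqrt(0.1168) = 0.3417

0.3417


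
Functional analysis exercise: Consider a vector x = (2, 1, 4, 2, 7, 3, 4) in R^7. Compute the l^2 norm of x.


The l^2 norm = (sum |x_i|^2)^(1/2)
Sum of 2th powers = 4 + 1 + 16 + 4 + 49 + 9 + 16 = 99
||x||_2 = (99)^(1/2) = 9.9499

9.9499


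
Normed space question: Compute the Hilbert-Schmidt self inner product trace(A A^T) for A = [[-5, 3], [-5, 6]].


trace(A * A^T) = sum of squares of all entries
= (-5)^2 + 3^2 + (-5)^2 + 6^2
= 25 + 9 + 25 + 36
= 95

95


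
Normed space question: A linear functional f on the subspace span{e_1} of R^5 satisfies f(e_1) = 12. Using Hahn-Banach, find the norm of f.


The norm of f is given by ||f|| = sup_{||x||=1} |f(x)|.
On span{e_1}, ||e_1|| = 1, so ||f|| = |f(e_1)| / ||e_1||
= |12| / 1 = 12.0000

12.0000


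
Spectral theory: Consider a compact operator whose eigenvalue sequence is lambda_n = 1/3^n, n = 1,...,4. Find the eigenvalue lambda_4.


The eigenvalue formula gives lambda_4 = 1/3^4
= 1/81
= 0.0123

0.0123


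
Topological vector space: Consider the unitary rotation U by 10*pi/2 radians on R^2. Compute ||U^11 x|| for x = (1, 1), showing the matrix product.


U is a rotation by theta = 10*pi/2
U^11 = rotation by 11*theta = 110*pi/2 = 2*pi/2 (mod 2*pi)
cos(2*pi/2) = -1.0000, sin(2*pi/2) = 0.0000
U^11 x = (-1.0000 * 1 - 0.0000 * 1, 0.0000 * 1 + -1.0000 * 1)
= (-1.0000, -1.0000)
||U^11 x|| = sqrt((-1.0000)^2 + (-1.0000)^2) = sqrt(2.0000) = 1.4142

1.4142


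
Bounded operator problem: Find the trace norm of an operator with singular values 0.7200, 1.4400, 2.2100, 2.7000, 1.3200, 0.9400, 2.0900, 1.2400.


The nuclear norm is the sum of all singular values.
||T||_1 = 0.7200 + 1.4400 + 2.2100 + 2.7000 + 1.3200 + 0.9400 + 2.0900 + 1.2400
= 12.6600

12.6600


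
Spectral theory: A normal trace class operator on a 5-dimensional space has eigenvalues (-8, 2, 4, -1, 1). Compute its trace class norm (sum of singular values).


For a normal operator, singular values equal |eigenvalues|.
Trace norm = sum |lambda_i| = 8 + 2 + 4 + 1 + 1
= 16

16


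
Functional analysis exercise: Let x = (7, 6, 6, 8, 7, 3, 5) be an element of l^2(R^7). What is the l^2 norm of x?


The l^2 norm = (sum |x_i|^2)^(1/2)
Sum of 2th powers = 49 + 36 + 36 + 64 + 49 + 9 + 25 = 268
||x||_2 = (268)^(1/2) = 16.3707

16.3707


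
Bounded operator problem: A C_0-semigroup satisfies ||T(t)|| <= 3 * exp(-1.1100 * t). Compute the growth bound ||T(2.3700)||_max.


||T(2.3700)|| <= 3 * exp(-1.1100 * 2.3700)
= 3 * exp(-2.6307)
= 3 * 0.0720
= 0.2161

0.2161


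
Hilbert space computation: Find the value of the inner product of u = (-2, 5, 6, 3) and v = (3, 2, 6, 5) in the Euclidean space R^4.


Computing the standard inner product <u, v> = sum u_i * v_i
= -2*3 + 5*2 + 6*6 + 3*5
= -6 + 10 + 36 + 15
= 55

55


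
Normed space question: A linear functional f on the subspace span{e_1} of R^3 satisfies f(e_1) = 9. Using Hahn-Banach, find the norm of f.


The norm of f is given by ||f|| = sup_{||x||=1} |f(x)|.
On span{e_1}, ||e_1|| = 1, so ||f|| = |f(e_1)| / ||e_1||
= |9| / 1 = 9.0000

9.0000


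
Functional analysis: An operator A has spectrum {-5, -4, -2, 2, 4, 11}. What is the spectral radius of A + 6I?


Spectrum of A + 6I = {1, 2, 4, 8, 10, 17}
Spectral radius = max |lambda| over the shifted spectrum
= max(1, 2, 4, 8, 10, 17) = 17

17


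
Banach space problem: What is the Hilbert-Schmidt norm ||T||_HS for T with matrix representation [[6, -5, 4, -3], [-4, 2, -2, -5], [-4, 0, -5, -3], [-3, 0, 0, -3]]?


The Hilbert-Schmidt norm is sqrt(sum of squares of all entries).
Sum of squares = 6^2 + (-5)^2 + 4^2 + (-3)^2 + (-4)^2 + 2^2 + (-2)^2 + (-5)^2 + (-4)^2 + 0^2 + (-5)^2 + (-3)^2 + (-3)^2 + 0^2 + 0^2 + (-3)^2
= 36 + 25 + 16 + 9 + 16 + 4 + 4 + 25 + 16 + 0 + 25 + 9 + 9 + 0 + 0 + 9 = 203
||T||_HS = sqrt(203) = 14.2478

14.2478


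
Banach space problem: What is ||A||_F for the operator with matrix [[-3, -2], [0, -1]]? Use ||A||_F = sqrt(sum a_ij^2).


||A||_F^2 = sum a_ij^2
= (-3)^2 + (-2)^2 + 0^2 + (-1)^2
= 9 + 4 + 0 + 1 = 14
||A||_F = sqrt(14) = 3.7417

3.7417


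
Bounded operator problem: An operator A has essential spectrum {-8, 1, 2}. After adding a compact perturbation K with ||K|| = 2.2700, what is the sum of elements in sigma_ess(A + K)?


By Weyl's theorem, the essential spectrum is invariant under compact perturbations.
sigma_ess(A + K) = sigma_ess(A) = {-8, 1, 2}
Sum = -8 + 1 + 2 = -5

-5


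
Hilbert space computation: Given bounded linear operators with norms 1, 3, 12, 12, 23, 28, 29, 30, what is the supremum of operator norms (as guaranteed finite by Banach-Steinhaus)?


By the Uniform Boundedness Principle, the supremum of norms is finite.
sup_k ||T_k|| = max(1, 3, 12, 12, 23, 28, 29, 30) = 30

30


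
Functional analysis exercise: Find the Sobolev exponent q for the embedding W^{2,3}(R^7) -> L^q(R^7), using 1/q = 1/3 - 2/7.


Using the Sobolev embedding formula: 1/q = 1/p - k/n
1/q = 1/3 - 2/7 = 1/21
q = 1/(1/21) = 21

21.0000


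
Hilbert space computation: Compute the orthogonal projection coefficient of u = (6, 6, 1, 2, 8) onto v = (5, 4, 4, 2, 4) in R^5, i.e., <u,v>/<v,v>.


Computing <u,v> = 6*5 + 6*4 + 1*4 + 2*2 + 8*4 = 94
Computing <v,v> = 5^2 + 4^2 + 4^2 + 2^2 + 4^2 = 77
Projection coefficient = 94/77 = 1.2208

1.2208


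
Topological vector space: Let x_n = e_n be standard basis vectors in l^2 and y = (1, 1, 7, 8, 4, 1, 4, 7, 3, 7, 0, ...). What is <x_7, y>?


x_7 = e_7 is the standard basis vector with 1 in position 7.
<x_7, y> = y_7 = 4
As n -> infinity, <x_n, y> -> 0, confirming weak convergence of (x_n) to 0.

4


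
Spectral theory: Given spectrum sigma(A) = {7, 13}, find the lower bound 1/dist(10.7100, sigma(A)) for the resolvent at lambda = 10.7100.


dist(10.7100, {7, 13}) = min(|10.7100 - 7|, |10.7100 - 13|)
= min(3.7100, 2.2900) = 2.2900
Resolvent bound = 1/2.2900 = 0.4367

0.4367


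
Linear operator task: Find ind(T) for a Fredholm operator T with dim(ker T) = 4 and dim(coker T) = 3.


The Fredholm index is defined as ind(T) = dim(ker T) - dim(coker T)
= 4 - 3
= 1

1


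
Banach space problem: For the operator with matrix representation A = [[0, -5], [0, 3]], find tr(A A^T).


trace(A * A^T) = sum of squares of all entries
= 0^2 + (-5)^2 + 0^2 + 3^2
= 0 + 25 + 0 + 9
= 34

34


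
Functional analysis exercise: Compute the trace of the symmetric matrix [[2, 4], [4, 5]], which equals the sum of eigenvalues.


For a self-adjoint (symmetric) matrix, the eigenvalues are real.
The sum of eigenvalues equals the trace of the matrix.
trace = 2 + 5 = 7

7


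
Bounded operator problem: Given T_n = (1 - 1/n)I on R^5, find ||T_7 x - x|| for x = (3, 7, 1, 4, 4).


T_7 x - x = (1 - 1/7)x - x = -x/7
||x|| = sqrt(91) = 9.5394
||T_7 x - x|| = ||x||/7 = 9.5394/7 = 1.3628

1.3628


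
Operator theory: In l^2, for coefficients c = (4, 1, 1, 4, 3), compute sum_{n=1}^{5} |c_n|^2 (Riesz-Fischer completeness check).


sum |c_n|^2 = 4^2 + 1^2 + 1^2 + 4^2 + 3^2
= 16 + 1 + 1 + 16 + 9
= 43

43


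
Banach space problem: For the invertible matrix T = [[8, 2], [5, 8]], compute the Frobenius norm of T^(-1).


det(T) = 8*8 - 2*5 = 54
T^(-1) = (1/54) * [[8, -2], [-5, 8]] = [[0.1481, -0.0370], [-0.0926, 0.1481]]
||T^(-1)||_F^2 = 0.1481^2 + (-0.0370)^2 + (-0.0926)^2 + 0.1481^2 = 0.0538
||T^(-1)||_F = sqrt(0.0538) = 0.2320

0.2320


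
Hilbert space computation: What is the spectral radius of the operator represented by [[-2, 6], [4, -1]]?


For a 2x2 matrix, eigenvalues satisfy lambda^2 - (trace)*lambda + det = 0
trace = -2 + -1 = -3
det = -2*-1 - 6*4 = -22
discriminant = (-3)^2 - 4*(-22) = 97
spectral radius = max |eigenvalue| = 6.4244

6.4244


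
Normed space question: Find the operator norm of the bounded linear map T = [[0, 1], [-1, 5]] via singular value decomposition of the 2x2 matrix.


A^T A = [[1, -5], [-5, 26]]
trace(A^T A) = 27, det(A^T A) = 1
discriminant = 27^2 - 4*1 = 725
Largest eigenvalue of A^T A = (trace + sqrt(disc))/2 = 26.9629
||T|| = sqrt(26.9629) = 5.1926

5.1926


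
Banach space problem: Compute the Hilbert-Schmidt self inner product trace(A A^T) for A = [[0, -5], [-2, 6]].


trace(A * A^T) = sum of squares of all entries
= 0^2 + (-5)^2 + (-2)^2 + 6^2
= 0 + 25 + 4 + 36
= 65

65


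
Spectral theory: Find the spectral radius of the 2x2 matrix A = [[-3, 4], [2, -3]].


For a 2x2 matrix, eigenvalues satisfy lambda^2 - (trace)*lambda + det = 0
trace = -3 + -3 = -6
det = -3*-3 - 4*2 = 1
discriminant = (-6)^2 - 4*(1) = 32
spectral radius = max |eigenvalue| = 5.8284

5.8284


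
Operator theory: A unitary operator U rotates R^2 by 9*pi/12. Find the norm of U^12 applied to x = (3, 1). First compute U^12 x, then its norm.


U is a rotation by theta = 9*pi/12
U^12 = rotation by 12*theta = 108*pi/12 = 12*pi/12 (mod 2*pi)
cos(12*pi/12) = -1.0000, sin(12*pi/12) = 0.0000
U^12 x = (-1.0000 * 3 - 0.0000 * 1, 0.0000 * 3 + -1.0000 * 1)
= (-3.0000, -1.0000)
||U^12 x|| = sqrt((-3.0000)^2 + (-1.0000)^2) = sqrt(10.0000) = 3.1623

3.1623


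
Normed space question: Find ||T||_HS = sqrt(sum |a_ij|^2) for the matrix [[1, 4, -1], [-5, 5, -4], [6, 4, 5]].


The Hilbert-Schmidt norm is sqrt(sum of squares of all entries).
Sum of squares = 1^2 + 4^2 + (-1)^2 + (-5)^2 + 5^2 + (-4)^2 + 6^2 + 4^2 + 5^2
= 1 + 16 + 1 + 25 + 25 + 16 + 36 + 16 + 25 = 161
||T||_HS = sqrt(161) = 12.6886

12.6886


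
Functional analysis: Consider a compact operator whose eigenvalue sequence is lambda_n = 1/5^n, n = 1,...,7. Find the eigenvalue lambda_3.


The eigenvalue formula gives lambda_3 = 1/5^3
= 1/125
= 0.0080

0.0080


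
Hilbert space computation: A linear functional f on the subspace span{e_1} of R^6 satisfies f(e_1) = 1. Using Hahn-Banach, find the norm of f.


The norm of f is given by ||f|| = sup_{||x||=1} |f(x)|.
On span{e_1}, ||e_1|| = 1, so ||f|| = |f(e_1)| / ||e_1||
= |1| / 1 = 1.0000

1.0000
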